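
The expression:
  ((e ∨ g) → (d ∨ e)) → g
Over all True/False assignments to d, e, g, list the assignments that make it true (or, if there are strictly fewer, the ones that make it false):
is true only for:
  d=False, e=False, g=True;
  d=False, e=True, g=True;
  d=True, e=False, g=True;
  d=True, e=True, g=True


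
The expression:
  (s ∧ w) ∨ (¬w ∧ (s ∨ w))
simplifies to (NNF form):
s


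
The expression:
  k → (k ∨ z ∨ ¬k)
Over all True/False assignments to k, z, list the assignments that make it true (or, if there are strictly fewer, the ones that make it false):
is always true.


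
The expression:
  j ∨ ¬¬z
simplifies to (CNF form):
j ∨ z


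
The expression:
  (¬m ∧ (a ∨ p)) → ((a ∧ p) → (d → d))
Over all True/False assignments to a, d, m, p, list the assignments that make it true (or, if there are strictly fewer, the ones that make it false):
is always true.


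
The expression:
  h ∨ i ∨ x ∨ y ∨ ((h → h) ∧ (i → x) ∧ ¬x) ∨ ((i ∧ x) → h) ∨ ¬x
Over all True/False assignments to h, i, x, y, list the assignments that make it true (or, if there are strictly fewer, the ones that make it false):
is always true.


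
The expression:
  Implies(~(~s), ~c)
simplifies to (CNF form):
~c | ~s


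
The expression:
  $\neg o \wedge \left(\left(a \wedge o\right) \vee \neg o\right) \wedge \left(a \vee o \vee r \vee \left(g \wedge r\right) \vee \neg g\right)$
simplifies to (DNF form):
$\left(a \wedge \neg o\right) \vee \left(r \wedge \neg o\right) \vee \left(\neg g \wedge \neg o\right)$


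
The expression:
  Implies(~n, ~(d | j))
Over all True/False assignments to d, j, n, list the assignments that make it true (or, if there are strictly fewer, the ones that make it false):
is false only for:
  d=False, j=True, n=False;
  d=True, j=False, n=False;
  d=True, j=True, n=False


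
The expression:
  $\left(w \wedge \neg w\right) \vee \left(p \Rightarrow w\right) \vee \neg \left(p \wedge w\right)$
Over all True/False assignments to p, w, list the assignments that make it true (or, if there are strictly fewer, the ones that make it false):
is always true.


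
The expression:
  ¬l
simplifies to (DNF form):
¬l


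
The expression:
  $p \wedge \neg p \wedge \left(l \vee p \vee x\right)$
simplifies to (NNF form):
$\text{False}$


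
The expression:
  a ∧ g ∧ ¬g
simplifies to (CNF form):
False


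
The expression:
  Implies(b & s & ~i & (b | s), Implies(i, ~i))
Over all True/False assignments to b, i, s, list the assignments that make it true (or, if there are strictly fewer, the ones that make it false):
is always true.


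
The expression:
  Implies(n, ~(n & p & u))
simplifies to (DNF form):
~n | ~p | ~u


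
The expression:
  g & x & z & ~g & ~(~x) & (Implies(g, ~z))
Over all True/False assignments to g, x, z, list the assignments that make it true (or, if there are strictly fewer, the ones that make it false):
is never true.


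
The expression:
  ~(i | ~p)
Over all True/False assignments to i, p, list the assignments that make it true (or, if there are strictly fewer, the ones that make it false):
is true only for:
  i=False, p=True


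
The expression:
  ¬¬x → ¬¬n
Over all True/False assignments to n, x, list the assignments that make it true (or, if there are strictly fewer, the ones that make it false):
is false only for:
  n=False, x=True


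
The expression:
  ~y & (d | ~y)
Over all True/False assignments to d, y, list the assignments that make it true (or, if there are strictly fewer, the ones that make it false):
is true only for:
  d=False, y=False;
  d=True, y=False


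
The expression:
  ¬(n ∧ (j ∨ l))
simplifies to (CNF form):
(¬j ∨ ¬n) ∧ (¬l ∨ ¬n)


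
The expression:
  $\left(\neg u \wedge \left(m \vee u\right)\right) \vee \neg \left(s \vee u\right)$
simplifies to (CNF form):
$\neg u \wedge \left(m \vee \neg s\right)$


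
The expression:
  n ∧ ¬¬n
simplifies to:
n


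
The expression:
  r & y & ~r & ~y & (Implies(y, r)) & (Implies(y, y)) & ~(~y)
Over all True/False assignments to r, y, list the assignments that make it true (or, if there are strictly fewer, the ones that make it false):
is never true.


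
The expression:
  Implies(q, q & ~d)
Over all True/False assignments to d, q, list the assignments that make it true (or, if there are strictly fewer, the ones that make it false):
is false only for:
  d=True, q=True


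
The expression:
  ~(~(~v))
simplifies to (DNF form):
~v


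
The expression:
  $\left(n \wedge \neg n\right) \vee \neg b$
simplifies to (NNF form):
$\neg b$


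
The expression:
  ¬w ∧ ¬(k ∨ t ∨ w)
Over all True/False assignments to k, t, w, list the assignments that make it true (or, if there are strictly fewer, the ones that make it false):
is true only for:
  k=False, t=False, w=False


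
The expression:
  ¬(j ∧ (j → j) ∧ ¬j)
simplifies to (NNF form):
True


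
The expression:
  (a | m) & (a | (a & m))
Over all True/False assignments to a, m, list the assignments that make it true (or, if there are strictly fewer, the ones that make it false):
is true only for:
  a=True, m=False;
  a=True, m=True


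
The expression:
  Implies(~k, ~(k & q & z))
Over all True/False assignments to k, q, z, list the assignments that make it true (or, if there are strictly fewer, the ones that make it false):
is always true.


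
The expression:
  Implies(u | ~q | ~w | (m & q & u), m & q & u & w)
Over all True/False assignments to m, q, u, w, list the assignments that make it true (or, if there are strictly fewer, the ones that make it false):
is true only for:
  m=False, q=True, u=False, w=True;
  m=True, q=True, u=False, w=True;
  m=True, q=True, u=True, w=True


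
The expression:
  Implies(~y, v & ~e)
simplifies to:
y | (v & ~e)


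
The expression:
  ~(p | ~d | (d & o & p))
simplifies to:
d & ~p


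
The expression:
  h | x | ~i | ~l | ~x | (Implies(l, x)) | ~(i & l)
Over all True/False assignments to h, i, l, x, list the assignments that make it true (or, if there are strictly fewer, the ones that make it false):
is always true.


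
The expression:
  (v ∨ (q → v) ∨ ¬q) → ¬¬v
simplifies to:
q ∨ v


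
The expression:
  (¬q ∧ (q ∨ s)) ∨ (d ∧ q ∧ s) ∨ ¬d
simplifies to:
s ∨ ¬d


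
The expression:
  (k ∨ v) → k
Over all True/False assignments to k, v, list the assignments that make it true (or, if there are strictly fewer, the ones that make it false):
is false only for:
  k=False, v=True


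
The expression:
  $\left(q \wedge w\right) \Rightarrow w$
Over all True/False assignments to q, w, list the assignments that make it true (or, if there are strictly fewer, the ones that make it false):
is always true.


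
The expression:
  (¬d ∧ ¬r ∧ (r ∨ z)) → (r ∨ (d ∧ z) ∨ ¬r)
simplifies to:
True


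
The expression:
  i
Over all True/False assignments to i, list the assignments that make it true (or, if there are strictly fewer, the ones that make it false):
is true only for:
  i=True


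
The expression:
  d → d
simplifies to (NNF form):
True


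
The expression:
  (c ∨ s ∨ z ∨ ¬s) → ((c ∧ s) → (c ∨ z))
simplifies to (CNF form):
True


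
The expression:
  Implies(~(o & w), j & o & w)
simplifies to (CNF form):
o & w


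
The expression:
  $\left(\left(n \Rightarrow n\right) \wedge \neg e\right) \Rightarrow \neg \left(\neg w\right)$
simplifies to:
$e \vee w$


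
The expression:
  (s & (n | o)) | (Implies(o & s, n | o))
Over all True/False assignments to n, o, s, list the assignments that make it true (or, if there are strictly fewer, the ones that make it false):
is always true.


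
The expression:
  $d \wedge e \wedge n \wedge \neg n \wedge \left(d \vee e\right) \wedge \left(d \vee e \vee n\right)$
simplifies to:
$\text{False}$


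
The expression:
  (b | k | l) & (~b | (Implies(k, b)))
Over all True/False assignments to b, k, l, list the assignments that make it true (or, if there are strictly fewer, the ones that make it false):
is false only for:
  b=False, k=False, l=False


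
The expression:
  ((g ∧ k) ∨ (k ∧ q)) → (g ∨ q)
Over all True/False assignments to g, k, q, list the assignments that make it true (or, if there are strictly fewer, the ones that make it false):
is always true.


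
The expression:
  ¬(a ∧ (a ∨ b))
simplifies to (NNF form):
¬a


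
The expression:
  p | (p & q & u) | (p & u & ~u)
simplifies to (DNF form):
p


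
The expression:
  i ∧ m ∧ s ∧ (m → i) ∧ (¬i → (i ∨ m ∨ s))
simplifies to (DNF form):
i ∧ m ∧ s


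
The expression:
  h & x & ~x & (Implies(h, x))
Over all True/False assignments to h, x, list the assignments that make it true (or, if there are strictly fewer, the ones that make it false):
is never true.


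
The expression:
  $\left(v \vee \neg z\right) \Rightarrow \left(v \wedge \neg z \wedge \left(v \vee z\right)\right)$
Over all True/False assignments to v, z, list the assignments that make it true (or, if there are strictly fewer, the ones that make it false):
is true only for:
  v=False, z=True;
  v=True, z=False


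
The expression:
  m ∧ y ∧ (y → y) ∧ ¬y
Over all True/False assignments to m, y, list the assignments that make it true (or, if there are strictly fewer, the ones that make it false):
is never true.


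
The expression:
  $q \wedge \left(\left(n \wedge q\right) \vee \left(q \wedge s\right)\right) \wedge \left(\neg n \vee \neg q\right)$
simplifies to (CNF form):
$q \wedge s \wedge \neg n$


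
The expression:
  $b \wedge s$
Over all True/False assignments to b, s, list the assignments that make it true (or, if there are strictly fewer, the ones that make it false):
is true only for:
  b=True, s=True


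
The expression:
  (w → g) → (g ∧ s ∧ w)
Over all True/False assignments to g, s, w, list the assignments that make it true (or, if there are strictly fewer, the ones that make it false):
is true only for:
  g=False, s=False, w=True;
  g=False, s=True, w=True;
  g=True, s=True, w=True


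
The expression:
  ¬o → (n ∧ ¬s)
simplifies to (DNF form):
o ∨ (n ∧ ¬s)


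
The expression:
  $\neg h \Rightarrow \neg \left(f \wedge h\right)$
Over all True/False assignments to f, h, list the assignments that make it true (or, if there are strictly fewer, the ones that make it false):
is always true.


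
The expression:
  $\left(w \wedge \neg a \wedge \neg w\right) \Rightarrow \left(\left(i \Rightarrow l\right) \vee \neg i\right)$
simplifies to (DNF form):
$\text{True}$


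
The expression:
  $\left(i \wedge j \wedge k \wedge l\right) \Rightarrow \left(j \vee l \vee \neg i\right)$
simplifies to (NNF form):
$\text{True}$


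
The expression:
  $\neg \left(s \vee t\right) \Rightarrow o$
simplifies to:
$o \vee s \vee t$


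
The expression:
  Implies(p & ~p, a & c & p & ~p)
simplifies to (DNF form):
True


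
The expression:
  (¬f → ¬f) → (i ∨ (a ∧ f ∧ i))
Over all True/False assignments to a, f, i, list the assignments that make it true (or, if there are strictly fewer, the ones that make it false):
is true only for:
  a=False, f=False, i=True;
  a=False, f=True, i=True;
  a=True, f=False, i=True;
  a=True, f=True, i=True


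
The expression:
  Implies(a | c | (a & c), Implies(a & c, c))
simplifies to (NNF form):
True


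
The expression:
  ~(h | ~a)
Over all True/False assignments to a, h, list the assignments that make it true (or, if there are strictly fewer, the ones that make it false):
is true only for:
  a=True, h=False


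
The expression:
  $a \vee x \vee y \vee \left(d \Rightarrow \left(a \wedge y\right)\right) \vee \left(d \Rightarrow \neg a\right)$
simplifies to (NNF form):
$\text{True}$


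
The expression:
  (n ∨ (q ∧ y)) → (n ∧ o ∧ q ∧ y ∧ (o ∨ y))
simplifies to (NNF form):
(¬n ∧ ¬q) ∨ (¬n ∧ ¬y) ∨ (n ∧ o ∧ q ∧ y)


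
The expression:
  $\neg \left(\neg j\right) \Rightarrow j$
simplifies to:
$\text{True}$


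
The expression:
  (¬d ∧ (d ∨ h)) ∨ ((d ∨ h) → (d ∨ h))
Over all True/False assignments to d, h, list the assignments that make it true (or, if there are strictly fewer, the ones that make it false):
is always true.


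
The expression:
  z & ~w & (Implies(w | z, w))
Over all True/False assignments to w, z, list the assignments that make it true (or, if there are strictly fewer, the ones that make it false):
is never true.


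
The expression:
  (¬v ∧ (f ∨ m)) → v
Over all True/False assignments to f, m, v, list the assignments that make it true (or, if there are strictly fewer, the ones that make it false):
is false only for:
  f=False, m=True, v=False;
  f=True, m=False, v=False;
  f=True, m=True, v=False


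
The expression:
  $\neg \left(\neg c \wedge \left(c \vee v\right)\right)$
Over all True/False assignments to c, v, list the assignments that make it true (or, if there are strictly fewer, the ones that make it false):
is false only for:
  c=False, v=True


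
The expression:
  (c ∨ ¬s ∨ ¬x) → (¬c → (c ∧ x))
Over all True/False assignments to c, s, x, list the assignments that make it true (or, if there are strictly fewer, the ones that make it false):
is false only for:
  c=False, s=False, x=False;
  c=False, s=False, x=True;
  c=False, s=True, x=False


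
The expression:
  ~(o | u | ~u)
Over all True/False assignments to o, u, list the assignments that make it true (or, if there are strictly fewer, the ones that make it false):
is never true.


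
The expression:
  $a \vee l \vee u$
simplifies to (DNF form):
$a \vee l \vee u$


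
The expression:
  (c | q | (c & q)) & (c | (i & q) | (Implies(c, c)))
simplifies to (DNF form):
c | q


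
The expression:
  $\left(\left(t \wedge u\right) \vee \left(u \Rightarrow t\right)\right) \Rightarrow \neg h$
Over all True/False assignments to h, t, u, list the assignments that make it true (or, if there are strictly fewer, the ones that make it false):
is false only for:
  h=True, t=False, u=False;
  h=True, t=True, u=False;
  h=True, t=True, u=True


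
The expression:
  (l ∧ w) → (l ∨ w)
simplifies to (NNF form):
True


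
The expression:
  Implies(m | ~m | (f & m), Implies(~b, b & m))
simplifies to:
b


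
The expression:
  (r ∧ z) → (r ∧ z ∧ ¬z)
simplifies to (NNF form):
¬r ∨ ¬z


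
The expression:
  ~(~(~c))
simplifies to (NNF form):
~c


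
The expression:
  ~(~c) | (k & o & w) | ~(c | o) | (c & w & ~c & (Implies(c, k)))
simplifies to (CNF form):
(c | k | ~o) & (c | w | ~o)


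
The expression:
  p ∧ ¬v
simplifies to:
p ∧ ¬v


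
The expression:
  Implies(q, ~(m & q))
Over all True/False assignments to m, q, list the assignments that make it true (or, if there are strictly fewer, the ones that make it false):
is false only for:
  m=True, q=True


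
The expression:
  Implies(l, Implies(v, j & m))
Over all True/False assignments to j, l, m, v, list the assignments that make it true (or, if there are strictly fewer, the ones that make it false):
is false only for:
  j=False, l=True, m=False, v=True;
  j=False, l=True, m=True, v=True;
  j=True, l=True, m=False, v=True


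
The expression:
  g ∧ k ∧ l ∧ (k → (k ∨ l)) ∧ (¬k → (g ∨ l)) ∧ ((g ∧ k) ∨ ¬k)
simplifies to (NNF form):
g ∧ k ∧ l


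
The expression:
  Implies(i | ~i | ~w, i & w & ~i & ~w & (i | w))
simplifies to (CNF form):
False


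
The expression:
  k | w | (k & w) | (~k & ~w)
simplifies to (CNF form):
True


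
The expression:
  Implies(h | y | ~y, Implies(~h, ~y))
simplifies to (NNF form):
h | ~y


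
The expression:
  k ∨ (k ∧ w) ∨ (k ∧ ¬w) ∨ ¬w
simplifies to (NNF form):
k ∨ ¬w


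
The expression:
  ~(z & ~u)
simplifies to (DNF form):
u | ~z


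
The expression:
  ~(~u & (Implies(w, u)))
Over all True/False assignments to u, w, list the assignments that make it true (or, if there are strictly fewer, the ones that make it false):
is false only for:
  u=False, w=False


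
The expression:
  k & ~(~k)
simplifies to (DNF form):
k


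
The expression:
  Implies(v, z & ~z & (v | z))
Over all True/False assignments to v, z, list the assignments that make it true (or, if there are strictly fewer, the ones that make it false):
is true only for:
  v=False, z=False;
  v=False, z=True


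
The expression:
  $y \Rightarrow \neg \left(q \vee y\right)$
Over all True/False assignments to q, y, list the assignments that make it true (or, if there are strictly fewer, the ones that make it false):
is true only for:
  q=False, y=False;
  q=True, y=False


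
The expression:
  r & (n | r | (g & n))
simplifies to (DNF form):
r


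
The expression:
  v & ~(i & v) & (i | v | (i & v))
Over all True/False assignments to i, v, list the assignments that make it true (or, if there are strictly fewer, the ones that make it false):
is true only for:
  i=False, v=True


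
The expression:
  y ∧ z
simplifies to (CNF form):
y ∧ z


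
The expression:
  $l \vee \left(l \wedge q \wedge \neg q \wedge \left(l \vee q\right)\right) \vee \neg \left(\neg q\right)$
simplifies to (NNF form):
$l \vee q$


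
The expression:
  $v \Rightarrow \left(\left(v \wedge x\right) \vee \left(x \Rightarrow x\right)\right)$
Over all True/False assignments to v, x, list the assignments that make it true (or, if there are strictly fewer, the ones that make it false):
is always true.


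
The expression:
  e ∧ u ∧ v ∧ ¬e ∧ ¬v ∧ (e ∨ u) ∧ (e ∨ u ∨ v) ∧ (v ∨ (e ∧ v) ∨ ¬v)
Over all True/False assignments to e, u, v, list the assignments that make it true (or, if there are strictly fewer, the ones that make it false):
is never true.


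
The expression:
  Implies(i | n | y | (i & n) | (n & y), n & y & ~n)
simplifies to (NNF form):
~i & ~n & ~y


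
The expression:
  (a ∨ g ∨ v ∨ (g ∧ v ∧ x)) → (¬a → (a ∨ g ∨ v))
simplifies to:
True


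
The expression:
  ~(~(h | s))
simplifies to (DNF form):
h | s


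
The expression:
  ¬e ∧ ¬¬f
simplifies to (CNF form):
f ∧ ¬e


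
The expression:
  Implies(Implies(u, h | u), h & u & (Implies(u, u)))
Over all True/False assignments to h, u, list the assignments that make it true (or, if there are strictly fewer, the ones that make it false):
is true only for:
  h=True, u=True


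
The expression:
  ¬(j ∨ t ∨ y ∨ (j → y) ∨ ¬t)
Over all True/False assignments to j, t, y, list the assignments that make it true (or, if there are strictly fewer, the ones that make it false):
is never true.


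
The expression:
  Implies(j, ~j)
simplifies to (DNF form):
~j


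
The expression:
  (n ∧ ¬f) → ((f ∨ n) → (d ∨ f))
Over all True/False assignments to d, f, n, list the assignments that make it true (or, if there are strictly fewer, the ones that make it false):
is false only for:
  d=False, f=False, n=True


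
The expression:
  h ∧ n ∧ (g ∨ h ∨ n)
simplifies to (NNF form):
h ∧ n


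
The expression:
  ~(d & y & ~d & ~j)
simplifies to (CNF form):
True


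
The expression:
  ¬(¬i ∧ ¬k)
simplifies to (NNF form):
i ∨ k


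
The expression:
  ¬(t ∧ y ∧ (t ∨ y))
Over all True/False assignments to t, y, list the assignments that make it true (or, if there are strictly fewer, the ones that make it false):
is false only for:
  t=True, y=True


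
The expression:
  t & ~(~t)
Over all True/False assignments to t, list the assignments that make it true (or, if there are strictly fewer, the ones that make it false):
is true only for:
  t=True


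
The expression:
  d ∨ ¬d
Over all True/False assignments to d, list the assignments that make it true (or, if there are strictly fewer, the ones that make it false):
is always true.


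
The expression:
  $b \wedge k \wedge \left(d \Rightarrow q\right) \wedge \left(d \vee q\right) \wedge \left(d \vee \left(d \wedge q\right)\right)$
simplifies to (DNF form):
$b \wedge d \wedge k \wedge q$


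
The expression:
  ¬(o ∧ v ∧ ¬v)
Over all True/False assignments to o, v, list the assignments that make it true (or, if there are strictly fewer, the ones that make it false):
is always true.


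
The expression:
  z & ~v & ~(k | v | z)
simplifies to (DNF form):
False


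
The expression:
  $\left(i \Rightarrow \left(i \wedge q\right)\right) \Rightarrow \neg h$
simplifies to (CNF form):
$\left(i \vee \neg h\right) \wedge \left(\neg h \vee \neg q\right)$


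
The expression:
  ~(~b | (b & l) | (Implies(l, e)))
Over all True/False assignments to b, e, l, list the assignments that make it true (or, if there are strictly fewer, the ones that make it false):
is never true.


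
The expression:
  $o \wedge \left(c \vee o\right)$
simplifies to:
$o$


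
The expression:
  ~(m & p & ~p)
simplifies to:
True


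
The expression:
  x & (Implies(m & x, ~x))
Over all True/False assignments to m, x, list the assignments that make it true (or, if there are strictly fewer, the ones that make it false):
is true only for:
  m=False, x=True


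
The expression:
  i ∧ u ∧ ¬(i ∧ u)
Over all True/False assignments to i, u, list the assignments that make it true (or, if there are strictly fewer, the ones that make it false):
is never true.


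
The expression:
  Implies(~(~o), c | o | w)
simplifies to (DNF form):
True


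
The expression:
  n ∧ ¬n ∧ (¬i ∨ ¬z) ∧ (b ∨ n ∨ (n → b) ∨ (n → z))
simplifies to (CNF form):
False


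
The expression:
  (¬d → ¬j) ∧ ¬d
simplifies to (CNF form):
¬d ∧ ¬j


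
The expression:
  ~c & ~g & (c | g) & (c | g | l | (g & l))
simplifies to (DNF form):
False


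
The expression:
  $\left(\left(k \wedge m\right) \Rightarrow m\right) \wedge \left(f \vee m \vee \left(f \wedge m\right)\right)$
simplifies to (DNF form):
$f \vee m$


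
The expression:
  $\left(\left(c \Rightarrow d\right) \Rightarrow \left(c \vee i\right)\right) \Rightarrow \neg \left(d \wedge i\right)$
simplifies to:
$\neg d \vee \neg i$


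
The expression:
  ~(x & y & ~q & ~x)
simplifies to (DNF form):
True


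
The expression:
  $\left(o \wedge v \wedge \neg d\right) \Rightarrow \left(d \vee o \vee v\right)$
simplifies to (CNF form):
$\text{True}$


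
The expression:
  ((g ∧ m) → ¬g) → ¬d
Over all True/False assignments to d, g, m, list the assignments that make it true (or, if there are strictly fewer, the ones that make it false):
is false only for:
  d=True, g=False, m=False;
  d=True, g=False, m=True;
  d=True, g=True, m=False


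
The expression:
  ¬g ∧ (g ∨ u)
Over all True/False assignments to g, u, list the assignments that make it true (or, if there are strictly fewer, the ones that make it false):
is true only for:
  g=False, u=True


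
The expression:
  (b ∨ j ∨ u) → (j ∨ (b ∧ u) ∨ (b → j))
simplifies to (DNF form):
j ∨ u ∨ ¬b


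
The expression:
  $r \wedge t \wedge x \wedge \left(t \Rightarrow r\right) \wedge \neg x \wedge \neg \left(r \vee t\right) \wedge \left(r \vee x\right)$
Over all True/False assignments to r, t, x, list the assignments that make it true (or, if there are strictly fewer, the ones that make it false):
is never true.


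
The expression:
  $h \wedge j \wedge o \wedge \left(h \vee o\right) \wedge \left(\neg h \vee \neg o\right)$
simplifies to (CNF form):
$\text{False}$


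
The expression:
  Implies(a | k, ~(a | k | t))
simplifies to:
~a & ~k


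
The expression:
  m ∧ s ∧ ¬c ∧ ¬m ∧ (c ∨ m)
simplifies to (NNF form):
False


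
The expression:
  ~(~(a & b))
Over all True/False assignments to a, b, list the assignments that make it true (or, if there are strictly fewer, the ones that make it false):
is true only for:
  a=True, b=True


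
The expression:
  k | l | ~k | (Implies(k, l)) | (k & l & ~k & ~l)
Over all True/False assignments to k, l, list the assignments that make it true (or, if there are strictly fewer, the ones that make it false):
is always true.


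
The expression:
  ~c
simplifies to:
~c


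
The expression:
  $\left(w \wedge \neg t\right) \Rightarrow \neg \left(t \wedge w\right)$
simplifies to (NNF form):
$\text{True}$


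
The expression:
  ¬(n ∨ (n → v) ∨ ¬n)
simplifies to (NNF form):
False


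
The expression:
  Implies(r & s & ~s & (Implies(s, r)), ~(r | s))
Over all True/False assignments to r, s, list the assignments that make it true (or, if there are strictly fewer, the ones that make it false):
is always true.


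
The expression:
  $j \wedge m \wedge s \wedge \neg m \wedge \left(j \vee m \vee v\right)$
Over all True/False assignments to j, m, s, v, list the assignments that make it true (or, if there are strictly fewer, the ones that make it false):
is never true.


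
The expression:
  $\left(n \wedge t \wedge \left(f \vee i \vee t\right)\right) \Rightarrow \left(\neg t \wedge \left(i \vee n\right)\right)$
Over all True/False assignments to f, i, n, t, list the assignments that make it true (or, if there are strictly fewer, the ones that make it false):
is false only for:
  f=False, i=False, n=True, t=True;
  f=False, i=True, n=True, t=True;
  f=True, i=False, n=True, t=True;
  f=True, i=True, n=True, t=True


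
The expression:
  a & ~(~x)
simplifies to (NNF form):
a & x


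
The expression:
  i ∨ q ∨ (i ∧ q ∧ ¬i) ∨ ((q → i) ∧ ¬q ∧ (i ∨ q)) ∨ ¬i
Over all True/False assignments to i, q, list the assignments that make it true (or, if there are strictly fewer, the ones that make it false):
is always true.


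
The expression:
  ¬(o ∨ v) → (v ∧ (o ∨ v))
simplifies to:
o ∨ v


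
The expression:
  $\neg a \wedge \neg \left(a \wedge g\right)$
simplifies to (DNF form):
$\neg a$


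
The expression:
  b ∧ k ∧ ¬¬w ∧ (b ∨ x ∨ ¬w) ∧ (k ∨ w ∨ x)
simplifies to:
b ∧ k ∧ w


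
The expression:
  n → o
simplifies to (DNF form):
o ∨ ¬n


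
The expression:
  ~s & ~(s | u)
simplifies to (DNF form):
~s & ~u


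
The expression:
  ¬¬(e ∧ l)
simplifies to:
e ∧ l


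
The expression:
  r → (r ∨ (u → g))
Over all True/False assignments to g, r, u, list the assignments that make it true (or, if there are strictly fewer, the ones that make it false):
is always true.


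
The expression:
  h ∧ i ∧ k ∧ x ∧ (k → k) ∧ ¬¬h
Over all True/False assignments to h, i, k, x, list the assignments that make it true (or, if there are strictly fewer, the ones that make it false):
is true only for:
  h=True, i=True, k=True, x=True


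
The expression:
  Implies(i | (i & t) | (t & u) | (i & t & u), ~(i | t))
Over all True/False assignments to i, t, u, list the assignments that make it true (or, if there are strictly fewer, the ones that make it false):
is true only for:
  i=False, t=False, u=False;
  i=False, t=False, u=True;
  i=False, t=True, u=False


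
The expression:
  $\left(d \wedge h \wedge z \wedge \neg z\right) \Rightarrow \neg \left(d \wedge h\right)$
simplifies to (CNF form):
$\text{True}$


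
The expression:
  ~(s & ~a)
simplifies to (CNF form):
a | ~s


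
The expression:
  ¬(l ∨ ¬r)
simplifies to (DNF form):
r ∧ ¬l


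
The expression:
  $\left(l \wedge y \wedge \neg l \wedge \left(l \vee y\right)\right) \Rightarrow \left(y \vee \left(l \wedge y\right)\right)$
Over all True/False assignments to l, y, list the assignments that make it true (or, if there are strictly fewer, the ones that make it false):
is always true.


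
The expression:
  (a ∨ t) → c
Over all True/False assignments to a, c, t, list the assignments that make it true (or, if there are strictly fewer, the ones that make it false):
is false only for:
  a=False, c=False, t=True;
  a=True, c=False, t=False;
  a=True, c=False, t=True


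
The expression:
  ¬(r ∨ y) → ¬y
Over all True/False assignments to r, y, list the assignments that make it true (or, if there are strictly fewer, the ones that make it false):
is always true.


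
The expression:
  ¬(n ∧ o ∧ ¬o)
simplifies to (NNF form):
True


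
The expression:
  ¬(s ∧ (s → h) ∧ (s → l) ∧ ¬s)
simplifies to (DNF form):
True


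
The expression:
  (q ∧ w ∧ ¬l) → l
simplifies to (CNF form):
l ∨ ¬q ∨ ¬w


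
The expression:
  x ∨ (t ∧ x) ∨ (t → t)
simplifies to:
True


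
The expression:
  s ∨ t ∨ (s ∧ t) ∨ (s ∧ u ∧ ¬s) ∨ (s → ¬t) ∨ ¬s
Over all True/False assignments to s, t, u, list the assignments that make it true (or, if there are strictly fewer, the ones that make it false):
is always true.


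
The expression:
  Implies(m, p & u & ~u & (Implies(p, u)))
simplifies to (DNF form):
~m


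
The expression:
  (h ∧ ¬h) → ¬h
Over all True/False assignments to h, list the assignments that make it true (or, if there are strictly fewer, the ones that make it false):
is always true.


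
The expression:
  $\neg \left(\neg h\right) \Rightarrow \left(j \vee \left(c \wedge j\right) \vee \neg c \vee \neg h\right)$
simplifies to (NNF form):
$j \vee \neg c \vee \neg h$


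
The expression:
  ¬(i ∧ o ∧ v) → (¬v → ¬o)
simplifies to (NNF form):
v ∨ ¬o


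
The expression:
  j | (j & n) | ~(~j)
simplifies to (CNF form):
j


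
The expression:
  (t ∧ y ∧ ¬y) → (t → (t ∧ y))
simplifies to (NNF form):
True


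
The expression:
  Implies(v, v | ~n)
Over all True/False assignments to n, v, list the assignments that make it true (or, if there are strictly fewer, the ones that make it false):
is always true.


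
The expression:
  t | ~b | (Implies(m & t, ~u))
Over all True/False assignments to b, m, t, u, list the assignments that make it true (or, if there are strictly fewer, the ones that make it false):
is always true.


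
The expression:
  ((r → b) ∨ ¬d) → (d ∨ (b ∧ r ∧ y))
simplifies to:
d ∨ (b ∧ r ∧ y)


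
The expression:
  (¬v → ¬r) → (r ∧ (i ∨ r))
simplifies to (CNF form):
r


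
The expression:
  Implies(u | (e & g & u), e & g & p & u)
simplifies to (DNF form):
~u | (e & g & p)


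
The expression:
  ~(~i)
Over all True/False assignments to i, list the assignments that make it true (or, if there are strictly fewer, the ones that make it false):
is true only for:
  i=True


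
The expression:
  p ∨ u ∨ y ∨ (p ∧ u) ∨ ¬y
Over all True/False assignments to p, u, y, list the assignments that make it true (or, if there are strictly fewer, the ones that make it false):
is always true.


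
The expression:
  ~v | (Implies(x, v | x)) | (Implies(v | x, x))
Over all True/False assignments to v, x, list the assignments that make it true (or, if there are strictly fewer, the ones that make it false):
is always true.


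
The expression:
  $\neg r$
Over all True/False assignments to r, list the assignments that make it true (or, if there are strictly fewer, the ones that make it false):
is true only for:
  r=False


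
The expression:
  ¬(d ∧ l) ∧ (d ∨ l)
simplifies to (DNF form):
(d ∧ ¬l) ∨ (l ∧ ¬d)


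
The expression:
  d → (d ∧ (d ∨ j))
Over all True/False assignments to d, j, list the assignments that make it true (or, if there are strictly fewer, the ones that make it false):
is always true.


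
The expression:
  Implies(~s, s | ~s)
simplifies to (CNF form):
True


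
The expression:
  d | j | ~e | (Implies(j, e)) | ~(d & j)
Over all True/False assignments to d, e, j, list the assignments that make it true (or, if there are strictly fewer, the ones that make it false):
is always true.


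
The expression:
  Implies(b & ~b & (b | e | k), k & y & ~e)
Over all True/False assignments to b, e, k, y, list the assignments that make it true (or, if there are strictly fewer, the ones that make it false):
is always true.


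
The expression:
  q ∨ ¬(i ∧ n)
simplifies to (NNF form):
q ∨ ¬i ∨ ¬n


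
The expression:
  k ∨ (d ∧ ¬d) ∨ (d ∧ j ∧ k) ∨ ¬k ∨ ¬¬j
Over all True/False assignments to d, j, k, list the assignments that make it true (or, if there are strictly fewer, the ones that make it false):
is always true.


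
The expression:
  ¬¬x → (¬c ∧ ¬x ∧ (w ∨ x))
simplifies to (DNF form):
¬x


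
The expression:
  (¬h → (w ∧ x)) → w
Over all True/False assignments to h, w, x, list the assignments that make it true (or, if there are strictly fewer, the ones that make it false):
is false only for:
  h=True, w=False, x=False;
  h=True, w=False, x=True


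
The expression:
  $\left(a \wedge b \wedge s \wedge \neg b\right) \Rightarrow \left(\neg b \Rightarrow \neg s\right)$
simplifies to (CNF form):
$\text{True}$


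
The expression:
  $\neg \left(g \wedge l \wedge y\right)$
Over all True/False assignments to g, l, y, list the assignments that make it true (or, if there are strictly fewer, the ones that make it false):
is false only for:
  g=True, l=True, y=True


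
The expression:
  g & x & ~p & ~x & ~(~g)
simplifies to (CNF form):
False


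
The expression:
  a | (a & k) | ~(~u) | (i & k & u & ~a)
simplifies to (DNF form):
a | u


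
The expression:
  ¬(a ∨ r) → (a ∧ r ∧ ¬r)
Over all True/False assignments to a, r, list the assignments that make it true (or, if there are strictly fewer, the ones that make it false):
is false only for:
  a=False, r=False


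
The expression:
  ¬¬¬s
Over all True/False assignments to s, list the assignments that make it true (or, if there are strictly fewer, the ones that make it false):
is true only for:
  s=False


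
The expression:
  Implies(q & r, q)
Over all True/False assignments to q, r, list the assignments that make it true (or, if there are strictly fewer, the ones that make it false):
is always true.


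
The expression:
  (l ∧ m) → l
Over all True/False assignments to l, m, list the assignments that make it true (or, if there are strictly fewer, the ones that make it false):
is always true.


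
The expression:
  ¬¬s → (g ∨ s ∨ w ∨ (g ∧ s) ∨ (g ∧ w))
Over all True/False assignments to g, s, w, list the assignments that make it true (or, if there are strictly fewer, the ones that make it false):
is always true.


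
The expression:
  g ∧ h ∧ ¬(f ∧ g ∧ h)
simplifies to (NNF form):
g ∧ h ∧ ¬f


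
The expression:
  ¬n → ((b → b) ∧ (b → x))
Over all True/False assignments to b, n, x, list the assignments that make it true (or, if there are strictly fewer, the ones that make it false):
is false only for:
  b=True, n=False, x=False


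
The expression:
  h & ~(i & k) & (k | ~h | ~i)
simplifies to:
h & ~i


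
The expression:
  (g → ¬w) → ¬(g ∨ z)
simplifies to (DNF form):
(g ∧ w) ∨ (¬g ∧ ¬z)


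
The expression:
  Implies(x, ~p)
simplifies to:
~p | ~x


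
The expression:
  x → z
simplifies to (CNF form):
z ∨ ¬x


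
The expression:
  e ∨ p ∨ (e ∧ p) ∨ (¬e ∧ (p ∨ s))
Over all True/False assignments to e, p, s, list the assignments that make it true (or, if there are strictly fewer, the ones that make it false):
is false only for:
  e=False, p=False, s=False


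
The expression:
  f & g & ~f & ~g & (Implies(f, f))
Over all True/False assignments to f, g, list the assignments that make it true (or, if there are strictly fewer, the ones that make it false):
is never true.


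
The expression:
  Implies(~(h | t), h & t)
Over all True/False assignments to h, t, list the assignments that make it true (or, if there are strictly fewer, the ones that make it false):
is false only for:
  h=False, t=False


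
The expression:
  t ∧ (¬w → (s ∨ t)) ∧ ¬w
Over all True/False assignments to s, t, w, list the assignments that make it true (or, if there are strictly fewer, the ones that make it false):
is true only for:
  s=False, t=True, w=False;
  s=True, t=True, w=False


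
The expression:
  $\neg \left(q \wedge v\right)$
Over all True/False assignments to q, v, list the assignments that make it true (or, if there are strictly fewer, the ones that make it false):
is false only for:
  q=True, v=True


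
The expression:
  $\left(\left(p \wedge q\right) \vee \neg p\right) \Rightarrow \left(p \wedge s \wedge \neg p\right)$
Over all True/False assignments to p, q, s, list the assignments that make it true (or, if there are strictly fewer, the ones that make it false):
is true only for:
  p=True, q=False, s=False;
  p=True, q=False, s=True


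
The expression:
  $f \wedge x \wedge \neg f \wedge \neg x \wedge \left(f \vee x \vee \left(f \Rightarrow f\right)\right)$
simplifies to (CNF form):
$\text{False}$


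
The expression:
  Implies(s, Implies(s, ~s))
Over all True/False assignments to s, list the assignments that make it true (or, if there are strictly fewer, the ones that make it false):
is true only for:
  s=False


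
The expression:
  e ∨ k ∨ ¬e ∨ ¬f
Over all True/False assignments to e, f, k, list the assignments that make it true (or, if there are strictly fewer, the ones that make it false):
is always true.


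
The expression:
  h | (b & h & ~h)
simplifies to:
h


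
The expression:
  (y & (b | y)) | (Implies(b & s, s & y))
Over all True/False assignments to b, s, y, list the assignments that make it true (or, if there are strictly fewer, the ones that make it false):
is false only for:
  b=True, s=True, y=False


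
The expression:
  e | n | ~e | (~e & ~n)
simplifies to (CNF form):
True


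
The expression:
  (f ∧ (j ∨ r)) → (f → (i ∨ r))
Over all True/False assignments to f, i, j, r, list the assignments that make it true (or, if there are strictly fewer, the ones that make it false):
is false only for:
  f=True, i=False, j=True, r=False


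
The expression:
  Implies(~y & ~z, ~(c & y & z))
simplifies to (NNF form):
True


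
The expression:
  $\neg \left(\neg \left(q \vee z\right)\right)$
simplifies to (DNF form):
$q \vee z$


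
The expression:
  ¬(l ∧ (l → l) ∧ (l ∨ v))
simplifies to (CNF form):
¬l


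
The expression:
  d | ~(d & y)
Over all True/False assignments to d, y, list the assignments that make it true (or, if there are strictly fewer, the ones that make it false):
is always true.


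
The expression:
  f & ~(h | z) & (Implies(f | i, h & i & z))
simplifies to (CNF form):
False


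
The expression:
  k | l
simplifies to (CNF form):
k | l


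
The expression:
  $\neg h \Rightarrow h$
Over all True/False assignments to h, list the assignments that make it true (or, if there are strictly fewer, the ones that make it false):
is true only for:
  h=True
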